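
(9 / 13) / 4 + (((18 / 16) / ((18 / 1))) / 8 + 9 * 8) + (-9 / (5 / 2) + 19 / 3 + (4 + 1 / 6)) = 657953 / 8320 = 79.08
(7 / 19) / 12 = 7 / 228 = 0.03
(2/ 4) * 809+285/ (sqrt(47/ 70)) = 285 * sqrt(3290)/ 47+809/ 2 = 752.31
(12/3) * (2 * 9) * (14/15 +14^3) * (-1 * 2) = -1976352/5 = -395270.40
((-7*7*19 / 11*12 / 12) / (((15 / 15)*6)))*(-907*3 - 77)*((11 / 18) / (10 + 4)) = 186067 / 108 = 1722.84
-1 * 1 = -1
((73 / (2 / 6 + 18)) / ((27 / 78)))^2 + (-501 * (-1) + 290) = 923.32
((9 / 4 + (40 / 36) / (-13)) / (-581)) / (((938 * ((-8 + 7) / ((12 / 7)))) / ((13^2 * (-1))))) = -13169 / 11444538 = -0.00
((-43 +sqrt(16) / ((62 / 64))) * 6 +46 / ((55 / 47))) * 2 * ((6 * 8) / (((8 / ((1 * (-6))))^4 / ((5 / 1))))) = -20085651 / 682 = -29451.10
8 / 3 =2.67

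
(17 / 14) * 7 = 17 / 2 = 8.50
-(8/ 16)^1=-1/ 2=-0.50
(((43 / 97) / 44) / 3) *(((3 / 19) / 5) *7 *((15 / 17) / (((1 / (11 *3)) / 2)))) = 2709 / 62662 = 0.04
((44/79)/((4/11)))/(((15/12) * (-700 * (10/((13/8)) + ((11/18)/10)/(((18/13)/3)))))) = -339768/1220180675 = -0.00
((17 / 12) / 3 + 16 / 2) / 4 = 305 / 144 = 2.12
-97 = -97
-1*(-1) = 1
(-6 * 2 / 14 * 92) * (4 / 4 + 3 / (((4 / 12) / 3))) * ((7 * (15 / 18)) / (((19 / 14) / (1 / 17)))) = -180320 / 323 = -558.27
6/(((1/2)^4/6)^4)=509607936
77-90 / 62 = 2342 / 31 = 75.55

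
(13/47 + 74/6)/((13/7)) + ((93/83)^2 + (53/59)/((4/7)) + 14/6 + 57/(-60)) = 81958740839/7450246830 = 11.00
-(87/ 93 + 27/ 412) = -1.00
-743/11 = -67.55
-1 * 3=-3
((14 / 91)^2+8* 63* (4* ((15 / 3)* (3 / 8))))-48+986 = 797346 / 169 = 4718.02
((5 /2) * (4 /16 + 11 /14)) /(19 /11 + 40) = 0.06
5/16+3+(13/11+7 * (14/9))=24367/1584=15.38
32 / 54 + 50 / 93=946 / 837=1.13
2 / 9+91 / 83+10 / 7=14365 / 5229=2.75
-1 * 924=-924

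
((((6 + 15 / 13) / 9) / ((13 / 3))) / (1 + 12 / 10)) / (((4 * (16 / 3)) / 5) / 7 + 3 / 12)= 65100 / 671099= 0.10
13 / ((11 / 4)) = 52 / 11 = 4.73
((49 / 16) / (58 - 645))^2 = 2401 / 88209664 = 0.00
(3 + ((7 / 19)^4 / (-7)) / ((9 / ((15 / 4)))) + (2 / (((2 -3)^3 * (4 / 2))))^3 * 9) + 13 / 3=-2608135 / 1563852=-1.67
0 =0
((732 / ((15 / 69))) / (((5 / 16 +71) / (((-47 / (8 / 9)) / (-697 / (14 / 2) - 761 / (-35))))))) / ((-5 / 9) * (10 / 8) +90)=42729768 / 118958215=0.36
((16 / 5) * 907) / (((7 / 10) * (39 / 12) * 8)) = 14512 / 91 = 159.47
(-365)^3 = -48627125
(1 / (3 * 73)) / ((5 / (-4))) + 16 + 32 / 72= 54008 / 3285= 16.44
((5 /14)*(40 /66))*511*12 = 14600 /11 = 1327.27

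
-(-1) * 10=10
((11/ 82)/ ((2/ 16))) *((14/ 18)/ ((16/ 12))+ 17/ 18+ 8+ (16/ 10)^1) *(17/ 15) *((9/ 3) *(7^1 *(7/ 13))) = 18353489/ 119925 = 153.04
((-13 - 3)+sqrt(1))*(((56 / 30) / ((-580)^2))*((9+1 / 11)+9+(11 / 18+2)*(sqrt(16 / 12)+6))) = -3899 / 1387650 - 329*sqrt(3) / 2270700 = -0.00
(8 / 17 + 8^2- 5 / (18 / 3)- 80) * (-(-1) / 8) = -1669 / 816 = -2.05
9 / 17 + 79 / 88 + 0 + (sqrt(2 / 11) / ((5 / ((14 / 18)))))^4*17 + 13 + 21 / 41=41333196975493 / 2766675285000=14.94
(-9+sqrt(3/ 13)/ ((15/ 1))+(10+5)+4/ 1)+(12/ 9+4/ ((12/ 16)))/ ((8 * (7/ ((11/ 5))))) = sqrt(39)/ 195+431/ 42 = 10.29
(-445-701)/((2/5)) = -2865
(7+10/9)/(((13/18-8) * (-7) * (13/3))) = 438/11921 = 0.04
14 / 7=2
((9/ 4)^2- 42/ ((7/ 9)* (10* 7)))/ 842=0.01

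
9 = 9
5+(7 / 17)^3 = 24908 / 4913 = 5.07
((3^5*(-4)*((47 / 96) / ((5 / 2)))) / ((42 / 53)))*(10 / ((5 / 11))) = -739827 / 140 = -5284.48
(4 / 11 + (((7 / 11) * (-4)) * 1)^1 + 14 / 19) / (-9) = 302 / 1881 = 0.16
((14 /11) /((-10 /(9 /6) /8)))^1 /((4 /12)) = -252 /55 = -4.58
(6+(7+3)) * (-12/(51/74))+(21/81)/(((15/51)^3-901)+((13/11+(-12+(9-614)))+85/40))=-83737990839784/300579596631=-278.59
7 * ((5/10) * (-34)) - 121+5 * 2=-230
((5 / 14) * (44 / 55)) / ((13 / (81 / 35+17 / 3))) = 0.18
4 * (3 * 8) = 96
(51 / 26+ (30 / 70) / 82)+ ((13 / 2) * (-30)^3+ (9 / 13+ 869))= -651538340 / 3731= -174628.34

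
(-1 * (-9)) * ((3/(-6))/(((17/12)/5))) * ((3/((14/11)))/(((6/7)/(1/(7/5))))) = -7425/238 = -31.20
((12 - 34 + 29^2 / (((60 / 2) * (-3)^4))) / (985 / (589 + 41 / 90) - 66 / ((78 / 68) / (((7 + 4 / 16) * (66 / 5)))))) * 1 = 36289377397 / 9225322746048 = 0.00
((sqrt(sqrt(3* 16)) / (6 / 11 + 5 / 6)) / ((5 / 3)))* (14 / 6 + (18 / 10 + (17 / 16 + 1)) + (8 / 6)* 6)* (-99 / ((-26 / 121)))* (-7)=-1346810949* 3^(1 / 4) / 33800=-52440.91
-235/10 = -47/2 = -23.50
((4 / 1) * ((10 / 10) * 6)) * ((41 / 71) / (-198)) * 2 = -328 / 2343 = -0.14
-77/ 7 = -11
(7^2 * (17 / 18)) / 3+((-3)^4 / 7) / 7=45191 / 2646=17.08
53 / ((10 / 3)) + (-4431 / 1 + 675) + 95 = -36451 / 10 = -3645.10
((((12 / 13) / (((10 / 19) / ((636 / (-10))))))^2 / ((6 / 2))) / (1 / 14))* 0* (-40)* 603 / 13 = 0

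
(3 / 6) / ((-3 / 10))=-5 / 3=-1.67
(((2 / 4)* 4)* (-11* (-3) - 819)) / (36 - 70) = 786 / 17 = 46.24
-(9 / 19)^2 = -81 / 361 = -0.22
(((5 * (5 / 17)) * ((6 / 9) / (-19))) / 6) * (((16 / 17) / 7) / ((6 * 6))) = -100 / 3113397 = -0.00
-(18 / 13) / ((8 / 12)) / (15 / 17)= -153 / 65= -2.35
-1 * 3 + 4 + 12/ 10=11/ 5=2.20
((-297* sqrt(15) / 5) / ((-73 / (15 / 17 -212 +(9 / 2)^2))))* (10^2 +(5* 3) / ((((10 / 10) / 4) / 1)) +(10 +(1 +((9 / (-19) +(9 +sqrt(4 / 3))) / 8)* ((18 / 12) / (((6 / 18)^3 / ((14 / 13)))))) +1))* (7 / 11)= -529518630753* sqrt(15) / 24522160 -1390868577* sqrt(5) / 1290640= -86040.88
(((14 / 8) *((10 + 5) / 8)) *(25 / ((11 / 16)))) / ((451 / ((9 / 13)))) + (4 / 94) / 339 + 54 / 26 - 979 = -2007331095103 / 2055133938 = -976.74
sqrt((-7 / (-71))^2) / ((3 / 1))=0.03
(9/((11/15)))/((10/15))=405/22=18.41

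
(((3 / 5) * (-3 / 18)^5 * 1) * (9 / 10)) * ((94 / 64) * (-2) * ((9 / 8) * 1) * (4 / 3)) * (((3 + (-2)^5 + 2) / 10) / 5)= -423 / 2560000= -0.00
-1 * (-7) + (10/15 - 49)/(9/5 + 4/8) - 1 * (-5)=-622/69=-9.01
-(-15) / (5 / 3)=9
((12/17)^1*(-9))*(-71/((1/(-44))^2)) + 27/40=593810379/680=873250.56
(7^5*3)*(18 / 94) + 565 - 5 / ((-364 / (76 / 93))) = 10220.10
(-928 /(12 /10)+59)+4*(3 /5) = -10679 /15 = -711.93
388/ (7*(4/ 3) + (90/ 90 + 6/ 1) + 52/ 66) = 12804/ 565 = 22.66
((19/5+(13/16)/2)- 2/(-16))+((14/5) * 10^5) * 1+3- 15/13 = 582412849/2080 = 280006.18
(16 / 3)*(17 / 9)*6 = 544 / 9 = 60.44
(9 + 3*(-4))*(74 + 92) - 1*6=-504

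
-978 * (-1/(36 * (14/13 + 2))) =2119/240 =8.83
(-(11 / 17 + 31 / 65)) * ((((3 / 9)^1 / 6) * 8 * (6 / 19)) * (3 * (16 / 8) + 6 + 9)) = -69552 / 20995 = -3.31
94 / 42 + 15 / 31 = 1772 / 651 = 2.72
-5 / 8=-0.62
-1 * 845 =-845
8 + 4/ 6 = 26/ 3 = 8.67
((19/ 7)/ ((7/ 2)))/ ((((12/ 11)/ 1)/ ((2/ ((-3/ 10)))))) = -4.74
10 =10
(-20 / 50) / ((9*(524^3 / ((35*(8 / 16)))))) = -7 / 1294900416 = -0.00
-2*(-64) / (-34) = -3.76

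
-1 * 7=-7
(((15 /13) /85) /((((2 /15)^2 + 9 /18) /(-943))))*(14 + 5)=-24187950 /51493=-469.73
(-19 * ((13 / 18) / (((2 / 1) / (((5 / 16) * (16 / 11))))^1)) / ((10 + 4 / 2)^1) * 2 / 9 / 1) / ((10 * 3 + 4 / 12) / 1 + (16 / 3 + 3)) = -1235 / 826848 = -0.00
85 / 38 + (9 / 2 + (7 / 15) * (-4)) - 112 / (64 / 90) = -152.63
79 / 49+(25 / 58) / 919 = 4212083 / 2611798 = 1.61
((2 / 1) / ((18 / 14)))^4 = 38416 / 6561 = 5.86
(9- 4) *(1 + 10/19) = 145/19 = 7.63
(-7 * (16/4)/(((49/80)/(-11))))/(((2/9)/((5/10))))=7920/7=1131.43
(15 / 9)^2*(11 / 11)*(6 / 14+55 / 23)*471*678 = 402720700 / 161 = 2501370.81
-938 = -938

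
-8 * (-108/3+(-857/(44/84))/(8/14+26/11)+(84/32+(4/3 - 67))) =1780349/339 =5251.77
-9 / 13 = -0.69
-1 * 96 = -96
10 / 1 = 10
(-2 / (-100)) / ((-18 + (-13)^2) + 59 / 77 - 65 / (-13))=77 / 603550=0.00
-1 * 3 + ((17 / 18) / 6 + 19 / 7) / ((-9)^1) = -22583 / 6804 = -3.32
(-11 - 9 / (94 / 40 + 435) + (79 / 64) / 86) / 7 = -529878075 / 337004416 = -1.57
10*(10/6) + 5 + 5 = 80/3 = 26.67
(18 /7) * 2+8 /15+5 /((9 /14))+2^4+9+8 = 14633 /315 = 46.45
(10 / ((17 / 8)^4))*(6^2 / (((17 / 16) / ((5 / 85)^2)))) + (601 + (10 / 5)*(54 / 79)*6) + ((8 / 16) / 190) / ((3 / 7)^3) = 202648511161553141 / 332595908013420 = 609.29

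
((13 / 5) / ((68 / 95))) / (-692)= -247 / 47056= -0.01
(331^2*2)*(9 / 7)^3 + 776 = 160006106 / 343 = 466490.10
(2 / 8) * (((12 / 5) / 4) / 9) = 1 / 60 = 0.02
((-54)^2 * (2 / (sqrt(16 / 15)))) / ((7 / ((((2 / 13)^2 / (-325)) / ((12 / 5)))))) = -486 * sqrt(15) / 76895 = -0.02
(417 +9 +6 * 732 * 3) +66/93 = 13602.71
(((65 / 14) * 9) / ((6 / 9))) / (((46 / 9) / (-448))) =-126360 / 23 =-5493.91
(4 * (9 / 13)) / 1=36 / 13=2.77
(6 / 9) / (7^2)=2 / 147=0.01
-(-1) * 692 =692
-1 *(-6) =6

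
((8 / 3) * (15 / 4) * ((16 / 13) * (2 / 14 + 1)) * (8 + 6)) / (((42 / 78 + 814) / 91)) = 232960 / 10589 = 22.00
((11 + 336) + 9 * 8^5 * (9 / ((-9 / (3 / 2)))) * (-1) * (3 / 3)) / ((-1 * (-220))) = 88543 / 44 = 2012.34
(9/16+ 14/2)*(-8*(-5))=605/2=302.50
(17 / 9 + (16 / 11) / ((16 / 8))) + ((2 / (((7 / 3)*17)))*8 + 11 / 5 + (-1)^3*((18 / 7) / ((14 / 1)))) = 2076457 / 412335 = 5.04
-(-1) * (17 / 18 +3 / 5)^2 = 19321 / 8100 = 2.39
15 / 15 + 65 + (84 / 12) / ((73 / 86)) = 5420 / 73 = 74.25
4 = 4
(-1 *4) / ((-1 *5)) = 0.80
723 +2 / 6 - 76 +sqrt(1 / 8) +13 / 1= 660.69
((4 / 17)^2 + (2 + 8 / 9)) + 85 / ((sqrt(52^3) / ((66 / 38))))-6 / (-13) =2805 * sqrt(13) / 25688 + 115160 / 33813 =3.80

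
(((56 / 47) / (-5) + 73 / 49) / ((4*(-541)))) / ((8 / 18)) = -129699 / 99673840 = -0.00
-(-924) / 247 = 924 / 247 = 3.74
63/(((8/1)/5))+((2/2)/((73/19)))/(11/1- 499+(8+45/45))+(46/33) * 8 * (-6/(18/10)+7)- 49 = 31.26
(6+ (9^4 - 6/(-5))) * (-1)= -32841/5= -6568.20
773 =773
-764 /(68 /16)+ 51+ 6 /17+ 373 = 4158 /17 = 244.59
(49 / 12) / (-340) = -49 / 4080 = -0.01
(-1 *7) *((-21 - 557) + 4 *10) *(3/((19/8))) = 90384/19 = 4757.05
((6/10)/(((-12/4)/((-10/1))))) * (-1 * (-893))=1786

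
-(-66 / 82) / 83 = 33 / 3403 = 0.01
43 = 43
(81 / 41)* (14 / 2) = 567 / 41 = 13.83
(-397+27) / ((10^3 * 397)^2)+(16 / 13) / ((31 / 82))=20678300785089 / 6351642700000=3.26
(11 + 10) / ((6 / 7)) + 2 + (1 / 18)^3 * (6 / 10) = 257581 / 9720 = 26.50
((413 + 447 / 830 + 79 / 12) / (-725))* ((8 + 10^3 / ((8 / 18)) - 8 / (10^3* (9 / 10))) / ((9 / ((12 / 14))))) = -531470790968 / 4264903125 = -124.61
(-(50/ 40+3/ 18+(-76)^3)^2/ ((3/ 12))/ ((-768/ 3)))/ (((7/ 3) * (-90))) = -5549722122605/ 387072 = -14337699.76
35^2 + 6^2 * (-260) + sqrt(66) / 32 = -8135 + sqrt(66) / 32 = -8134.75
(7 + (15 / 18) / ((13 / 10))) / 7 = 1.09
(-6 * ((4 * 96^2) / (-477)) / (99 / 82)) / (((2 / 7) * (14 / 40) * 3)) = 6717440 / 5247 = 1280.24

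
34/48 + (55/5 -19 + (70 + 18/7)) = 10967/168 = 65.28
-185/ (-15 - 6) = 185/ 21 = 8.81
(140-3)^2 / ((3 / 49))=919681 / 3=306560.33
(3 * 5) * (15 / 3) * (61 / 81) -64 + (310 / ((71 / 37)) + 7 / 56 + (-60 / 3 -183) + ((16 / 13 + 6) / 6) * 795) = 181271905 / 199368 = 909.23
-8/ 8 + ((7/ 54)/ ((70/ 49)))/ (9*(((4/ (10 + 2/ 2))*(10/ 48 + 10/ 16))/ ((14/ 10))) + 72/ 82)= -4663187/ 4817880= -0.97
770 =770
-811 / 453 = -1.79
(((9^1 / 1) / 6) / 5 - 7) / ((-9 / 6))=67 / 15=4.47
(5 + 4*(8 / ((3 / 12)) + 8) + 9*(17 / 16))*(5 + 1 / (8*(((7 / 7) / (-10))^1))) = 41895 / 64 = 654.61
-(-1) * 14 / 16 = 7 / 8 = 0.88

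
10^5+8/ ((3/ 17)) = 300136/ 3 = 100045.33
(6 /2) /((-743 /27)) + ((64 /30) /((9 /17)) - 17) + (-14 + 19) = -8.08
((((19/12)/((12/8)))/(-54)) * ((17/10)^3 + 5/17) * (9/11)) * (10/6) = -560633/4039200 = -0.14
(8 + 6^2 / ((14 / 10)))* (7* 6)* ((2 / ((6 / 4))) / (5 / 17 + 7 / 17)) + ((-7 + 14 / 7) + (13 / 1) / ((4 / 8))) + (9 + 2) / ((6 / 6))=8120 / 3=2706.67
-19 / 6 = -3.17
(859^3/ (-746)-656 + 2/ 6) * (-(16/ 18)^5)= 31178534404096/ 66075831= 471859.89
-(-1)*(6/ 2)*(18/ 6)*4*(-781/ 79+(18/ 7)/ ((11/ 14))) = -206892/ 869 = -238.08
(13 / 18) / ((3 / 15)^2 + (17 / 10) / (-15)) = -9.85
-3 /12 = -1 /4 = -0.25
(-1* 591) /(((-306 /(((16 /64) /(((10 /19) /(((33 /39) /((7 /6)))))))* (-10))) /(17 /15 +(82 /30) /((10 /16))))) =-36.64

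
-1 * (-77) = 77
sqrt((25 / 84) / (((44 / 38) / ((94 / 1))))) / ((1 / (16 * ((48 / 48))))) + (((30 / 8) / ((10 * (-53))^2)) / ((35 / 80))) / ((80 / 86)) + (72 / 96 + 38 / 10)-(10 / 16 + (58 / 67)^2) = 7007633772 / 2206680175 + 40 * sqrt(206283) / 231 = 81.82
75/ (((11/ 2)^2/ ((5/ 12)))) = 125/ 121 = 1.03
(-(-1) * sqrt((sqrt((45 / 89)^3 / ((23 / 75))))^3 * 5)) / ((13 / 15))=2278125 * 243214305^(1 / 4) / 210785731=1.35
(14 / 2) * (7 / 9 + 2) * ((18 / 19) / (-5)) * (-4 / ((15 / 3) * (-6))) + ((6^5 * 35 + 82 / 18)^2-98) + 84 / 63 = 113999186068333 / 1539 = 74073545203.60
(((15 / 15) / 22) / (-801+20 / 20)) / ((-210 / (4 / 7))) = 1 / 6468000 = 0.00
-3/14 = -0.21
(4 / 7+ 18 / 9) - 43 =-40.43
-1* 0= 0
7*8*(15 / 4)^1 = 210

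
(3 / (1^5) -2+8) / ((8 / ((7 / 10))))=63 / 80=0.79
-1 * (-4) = 4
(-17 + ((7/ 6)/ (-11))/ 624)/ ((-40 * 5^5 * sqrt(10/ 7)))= 140027 * sqrt(70)/ 10296000000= 0.00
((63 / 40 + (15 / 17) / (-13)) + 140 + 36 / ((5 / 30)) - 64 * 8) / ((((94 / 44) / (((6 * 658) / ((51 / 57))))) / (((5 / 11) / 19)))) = -28680057 / 3757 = -7633.77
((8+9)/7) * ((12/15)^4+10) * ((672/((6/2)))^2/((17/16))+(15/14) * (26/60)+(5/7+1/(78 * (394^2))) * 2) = 55340437060447477/46352499375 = 1193904.06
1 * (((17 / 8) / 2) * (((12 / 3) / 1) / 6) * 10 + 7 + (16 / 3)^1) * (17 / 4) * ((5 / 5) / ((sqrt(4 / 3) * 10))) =3961 * sqrt(3) / 960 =7.15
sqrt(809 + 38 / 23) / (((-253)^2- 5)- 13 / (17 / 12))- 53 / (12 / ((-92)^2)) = -112148 / 3 + 17 * sqrt(428835) / 25021976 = -37382.67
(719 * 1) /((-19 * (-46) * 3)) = 0.27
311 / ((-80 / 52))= -4043 / 20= -202.15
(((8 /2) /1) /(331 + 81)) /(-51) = -1 /5253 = -0.00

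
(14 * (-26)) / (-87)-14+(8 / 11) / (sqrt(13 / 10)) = -854 / 87+8 * sqrt(130) / 143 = -9.18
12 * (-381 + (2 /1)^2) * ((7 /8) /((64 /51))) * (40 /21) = -96135 /16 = -6008.44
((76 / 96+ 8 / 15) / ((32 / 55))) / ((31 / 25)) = 14575 / 7936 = 1.84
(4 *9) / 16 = 9 / 4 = 2.25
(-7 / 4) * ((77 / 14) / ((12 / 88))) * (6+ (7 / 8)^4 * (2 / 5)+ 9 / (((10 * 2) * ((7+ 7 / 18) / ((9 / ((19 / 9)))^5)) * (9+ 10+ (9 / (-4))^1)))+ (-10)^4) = -706634.77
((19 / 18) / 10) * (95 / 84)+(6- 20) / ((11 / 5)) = -207709 / 33264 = -6.24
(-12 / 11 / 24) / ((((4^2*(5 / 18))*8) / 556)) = -1251 / 1760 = -0.71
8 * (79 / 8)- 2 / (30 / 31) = 1154 / 15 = 76.93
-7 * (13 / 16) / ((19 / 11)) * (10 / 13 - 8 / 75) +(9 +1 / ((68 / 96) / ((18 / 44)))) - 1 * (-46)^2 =-236585383 / 112200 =-2108.60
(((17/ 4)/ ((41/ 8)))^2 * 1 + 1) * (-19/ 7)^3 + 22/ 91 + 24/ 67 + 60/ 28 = -15571317406/ 502203793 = -31.01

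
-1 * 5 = -5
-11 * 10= -110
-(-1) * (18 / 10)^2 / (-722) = -0.00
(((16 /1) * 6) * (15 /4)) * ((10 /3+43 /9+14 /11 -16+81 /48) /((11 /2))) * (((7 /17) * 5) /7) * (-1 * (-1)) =-195175 /2057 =-94.88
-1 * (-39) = 39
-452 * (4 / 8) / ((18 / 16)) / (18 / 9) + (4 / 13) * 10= -11392 / 117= -97.37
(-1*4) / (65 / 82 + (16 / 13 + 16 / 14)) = -29848 / 23627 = -1.26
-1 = -1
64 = 64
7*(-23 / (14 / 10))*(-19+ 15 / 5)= 1840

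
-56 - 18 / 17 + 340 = 4810 / 17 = 282.94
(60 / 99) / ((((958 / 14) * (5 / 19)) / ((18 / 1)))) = 3192 / 5269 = 0.61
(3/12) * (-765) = -765/4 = -191.25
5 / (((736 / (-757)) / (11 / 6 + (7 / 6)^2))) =-18925 / 1152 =-16.43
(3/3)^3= 1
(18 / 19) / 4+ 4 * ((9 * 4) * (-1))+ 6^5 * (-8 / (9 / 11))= -2894679 / 38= -76175.76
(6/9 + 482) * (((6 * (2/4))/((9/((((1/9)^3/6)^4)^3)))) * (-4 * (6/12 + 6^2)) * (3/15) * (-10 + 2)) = 13213/17240421862889308495587945638472547832180640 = 0.00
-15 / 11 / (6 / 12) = -30 / 11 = -2.73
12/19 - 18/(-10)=231/95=2.43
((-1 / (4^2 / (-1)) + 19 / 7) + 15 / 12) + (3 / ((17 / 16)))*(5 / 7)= 11507 / 1904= 6.04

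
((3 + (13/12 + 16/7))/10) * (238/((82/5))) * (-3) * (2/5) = -1819/164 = -11.09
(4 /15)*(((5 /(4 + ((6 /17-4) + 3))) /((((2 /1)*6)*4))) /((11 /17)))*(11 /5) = 289 /10260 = 0.03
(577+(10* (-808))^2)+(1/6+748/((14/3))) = 2742059773/42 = 65287137.45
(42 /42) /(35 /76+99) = 76 /7559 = 0.01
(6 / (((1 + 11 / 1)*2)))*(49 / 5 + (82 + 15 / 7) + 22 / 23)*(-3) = -114591 / 1610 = -71.17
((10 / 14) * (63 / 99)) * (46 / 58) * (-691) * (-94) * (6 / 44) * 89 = 284185.32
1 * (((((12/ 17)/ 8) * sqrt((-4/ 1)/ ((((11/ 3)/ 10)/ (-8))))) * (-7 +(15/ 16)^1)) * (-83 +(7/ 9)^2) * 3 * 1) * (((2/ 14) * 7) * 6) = 323689 * sqrt(165)/ 561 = 7411.52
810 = 810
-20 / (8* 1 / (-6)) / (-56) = -15 / 56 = -0.27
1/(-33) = -1/33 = -0.03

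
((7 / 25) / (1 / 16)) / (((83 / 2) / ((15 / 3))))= 224 / 415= 0.54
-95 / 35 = -19 / 7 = -2.71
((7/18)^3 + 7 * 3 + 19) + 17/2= 283195/5832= 48.56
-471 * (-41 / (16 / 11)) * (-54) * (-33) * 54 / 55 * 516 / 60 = 199762832.61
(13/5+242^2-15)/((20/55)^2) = 17711859/40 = 442796.48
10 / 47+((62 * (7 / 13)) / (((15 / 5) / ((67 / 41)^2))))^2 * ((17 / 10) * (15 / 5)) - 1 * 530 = 1337969753595362 / 336675294345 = 3974.07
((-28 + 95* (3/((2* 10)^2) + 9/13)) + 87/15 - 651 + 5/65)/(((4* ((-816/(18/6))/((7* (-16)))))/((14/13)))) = -30914443/459680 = -67.25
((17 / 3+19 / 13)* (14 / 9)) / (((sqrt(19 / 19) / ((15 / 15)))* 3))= 3892 / 1053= 3.70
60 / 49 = 1.22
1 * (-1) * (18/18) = -1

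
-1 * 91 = -91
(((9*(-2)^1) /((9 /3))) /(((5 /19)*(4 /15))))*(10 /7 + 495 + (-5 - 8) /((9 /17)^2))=-2424172 /63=-38478.92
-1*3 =-3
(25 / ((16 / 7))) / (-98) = -25 / 224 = -0.11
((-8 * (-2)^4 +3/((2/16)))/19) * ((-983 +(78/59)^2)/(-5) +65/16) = -725180937/661390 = -1096.45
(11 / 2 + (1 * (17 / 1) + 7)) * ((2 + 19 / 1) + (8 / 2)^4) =16343 / 2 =8171.50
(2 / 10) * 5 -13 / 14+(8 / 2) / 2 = 29 / 14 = 2.07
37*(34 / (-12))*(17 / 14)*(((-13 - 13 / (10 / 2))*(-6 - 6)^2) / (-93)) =-3336216 / 1085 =-3074.85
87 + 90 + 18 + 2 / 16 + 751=7569 / 8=946.12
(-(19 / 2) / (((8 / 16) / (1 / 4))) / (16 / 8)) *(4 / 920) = -19 / 1840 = -0.01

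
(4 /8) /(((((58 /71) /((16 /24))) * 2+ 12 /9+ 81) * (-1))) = -213 /36118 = -0.01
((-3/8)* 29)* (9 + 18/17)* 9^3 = -10845333/136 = -79745.10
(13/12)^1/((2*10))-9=-2147/240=-8.95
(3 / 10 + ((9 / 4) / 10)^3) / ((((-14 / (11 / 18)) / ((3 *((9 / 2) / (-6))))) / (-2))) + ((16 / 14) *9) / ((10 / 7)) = 7.14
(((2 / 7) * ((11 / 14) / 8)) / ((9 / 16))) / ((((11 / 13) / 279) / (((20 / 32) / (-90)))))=-403 / 3528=-0.11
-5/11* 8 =-40/11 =-3.64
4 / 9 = 0.44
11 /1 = 11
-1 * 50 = -50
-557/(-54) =557/54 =10.31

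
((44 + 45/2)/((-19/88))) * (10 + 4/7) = -3256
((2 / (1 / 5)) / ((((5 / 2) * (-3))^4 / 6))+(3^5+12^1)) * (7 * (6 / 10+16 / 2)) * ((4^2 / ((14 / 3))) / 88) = 37009627 / 61875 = 598.14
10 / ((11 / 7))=70 / 11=6.36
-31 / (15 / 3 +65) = -31 / 70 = -0.44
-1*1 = -1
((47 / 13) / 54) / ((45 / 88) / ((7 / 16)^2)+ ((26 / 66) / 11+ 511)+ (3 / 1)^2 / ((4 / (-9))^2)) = 2229304 / 18622158399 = 0.00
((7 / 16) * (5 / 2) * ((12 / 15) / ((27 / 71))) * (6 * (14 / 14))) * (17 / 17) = 497 / 36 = 13.81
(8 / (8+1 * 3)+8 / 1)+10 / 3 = 398 / 33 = 12.06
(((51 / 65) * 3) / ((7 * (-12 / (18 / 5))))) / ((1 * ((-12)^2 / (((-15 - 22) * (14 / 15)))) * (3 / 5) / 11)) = 6919 / 15600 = 0.44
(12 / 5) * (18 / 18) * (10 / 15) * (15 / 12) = 2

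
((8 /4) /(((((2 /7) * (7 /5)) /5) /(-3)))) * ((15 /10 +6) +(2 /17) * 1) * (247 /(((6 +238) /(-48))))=27760.70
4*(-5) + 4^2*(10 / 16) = -10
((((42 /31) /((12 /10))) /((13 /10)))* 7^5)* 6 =35294700 /403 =87579.90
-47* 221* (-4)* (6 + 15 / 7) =2368236 / 7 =338319.43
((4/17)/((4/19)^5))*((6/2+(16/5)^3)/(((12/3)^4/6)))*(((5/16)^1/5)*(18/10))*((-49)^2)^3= 742701092275.61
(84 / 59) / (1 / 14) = 1176 / 59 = 19.93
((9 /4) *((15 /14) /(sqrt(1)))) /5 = 0.48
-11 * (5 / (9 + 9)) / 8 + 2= 233 / 144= 1.62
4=4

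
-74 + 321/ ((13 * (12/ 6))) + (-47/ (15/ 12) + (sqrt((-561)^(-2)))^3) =-2278134080213/ 22952602530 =-99.25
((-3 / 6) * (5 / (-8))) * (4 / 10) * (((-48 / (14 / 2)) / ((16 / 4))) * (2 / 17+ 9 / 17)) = -33 / 238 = -0.14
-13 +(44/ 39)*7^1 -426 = -16813/ 39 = -431.10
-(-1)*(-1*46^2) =-2116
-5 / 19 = -0.26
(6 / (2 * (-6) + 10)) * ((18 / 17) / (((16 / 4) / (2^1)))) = -27 / 17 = -1.59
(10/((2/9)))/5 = 9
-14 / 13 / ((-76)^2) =-7 / 37544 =-0.00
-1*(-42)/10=21/5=4.20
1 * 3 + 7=10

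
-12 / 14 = -6 / 7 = -0.86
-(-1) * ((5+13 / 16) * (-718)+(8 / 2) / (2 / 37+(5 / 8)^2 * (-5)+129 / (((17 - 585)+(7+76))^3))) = -17137398323593039 / 4104292924776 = -4175.48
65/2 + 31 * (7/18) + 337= 3434/9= 381.56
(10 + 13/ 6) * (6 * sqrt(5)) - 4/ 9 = -4/ 9 + 73 * sqrt(5) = 162.79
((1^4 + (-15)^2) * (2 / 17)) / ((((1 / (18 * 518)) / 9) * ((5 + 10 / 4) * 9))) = 33054.49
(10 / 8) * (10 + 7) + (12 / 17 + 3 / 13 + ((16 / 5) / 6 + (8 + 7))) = 500167 / 13260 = 37.72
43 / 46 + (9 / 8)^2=3239 / 1472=2.20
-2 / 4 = -1 / 2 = -0.50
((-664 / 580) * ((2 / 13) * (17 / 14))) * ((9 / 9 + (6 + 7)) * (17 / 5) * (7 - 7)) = 0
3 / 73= 0.04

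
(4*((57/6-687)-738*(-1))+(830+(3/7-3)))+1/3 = 22465/21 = 1069.76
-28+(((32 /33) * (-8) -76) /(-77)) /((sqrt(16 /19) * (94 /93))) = -28+21421 * sqrt(19) /79618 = -26.83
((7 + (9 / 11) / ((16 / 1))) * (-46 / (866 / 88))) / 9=-28543 / 7794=-3.66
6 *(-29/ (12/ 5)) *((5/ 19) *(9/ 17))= -6525/ 646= -10.10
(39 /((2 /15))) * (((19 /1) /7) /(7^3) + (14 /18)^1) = 551785 /2401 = 229.81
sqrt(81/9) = 3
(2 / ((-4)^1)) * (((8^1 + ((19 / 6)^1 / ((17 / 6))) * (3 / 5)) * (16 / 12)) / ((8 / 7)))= -5159 / 1020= -5.06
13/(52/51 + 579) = 663/29581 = 0.02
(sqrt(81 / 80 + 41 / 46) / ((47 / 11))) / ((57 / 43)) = 473* sqrt(402845) / 1232340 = 0.24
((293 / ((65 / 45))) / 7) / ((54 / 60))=2930 / 91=32.20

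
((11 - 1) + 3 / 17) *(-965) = -166945 / 17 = -9820.29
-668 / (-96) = 167 / 24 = 6.96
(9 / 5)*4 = 36 / 5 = 7.20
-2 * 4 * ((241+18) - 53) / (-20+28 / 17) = 3502 / 39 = 89.79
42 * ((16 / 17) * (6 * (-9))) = -36288 / 17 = -2134.59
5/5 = 1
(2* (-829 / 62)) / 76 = -829 / 2356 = -0.35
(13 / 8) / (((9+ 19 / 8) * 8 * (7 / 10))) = 5 / 196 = 0.03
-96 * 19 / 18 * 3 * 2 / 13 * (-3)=1824 / 13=140.31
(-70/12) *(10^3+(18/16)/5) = -5834.65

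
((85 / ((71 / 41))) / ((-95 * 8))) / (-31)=697 / 334552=0.00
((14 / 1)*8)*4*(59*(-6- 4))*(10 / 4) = -660800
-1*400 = -400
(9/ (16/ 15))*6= 405/ 8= 50.62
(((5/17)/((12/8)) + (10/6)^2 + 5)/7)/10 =122/1071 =0.11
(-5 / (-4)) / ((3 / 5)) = 25 / 12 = 2.08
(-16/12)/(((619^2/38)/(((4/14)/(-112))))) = 19/56324667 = 0.00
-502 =-502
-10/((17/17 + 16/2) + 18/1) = -10/27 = -0.37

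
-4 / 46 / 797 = -2 / 18331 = -0.00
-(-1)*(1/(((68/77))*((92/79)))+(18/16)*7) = 55349/6256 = 8.85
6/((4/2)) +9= 12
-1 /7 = -0.14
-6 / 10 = -3 / 5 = -0.60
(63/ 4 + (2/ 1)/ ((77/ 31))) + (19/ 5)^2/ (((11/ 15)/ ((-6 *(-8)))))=961.72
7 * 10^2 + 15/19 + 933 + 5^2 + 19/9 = 284014/171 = 1660.90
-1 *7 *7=-49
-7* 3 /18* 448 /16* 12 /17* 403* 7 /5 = -1105832 /85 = -13009.79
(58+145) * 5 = 1015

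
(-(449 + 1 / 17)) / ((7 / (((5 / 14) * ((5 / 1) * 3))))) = -286275 / 833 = -343.67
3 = 3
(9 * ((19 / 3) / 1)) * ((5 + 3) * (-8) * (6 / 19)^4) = -248832 / 6859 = -36.28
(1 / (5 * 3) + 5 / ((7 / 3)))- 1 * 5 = -293 / 105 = -2.79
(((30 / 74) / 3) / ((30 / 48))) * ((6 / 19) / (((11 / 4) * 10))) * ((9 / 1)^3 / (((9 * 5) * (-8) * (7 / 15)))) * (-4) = 11664 / 270655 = 0.04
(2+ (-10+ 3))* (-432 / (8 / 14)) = 3780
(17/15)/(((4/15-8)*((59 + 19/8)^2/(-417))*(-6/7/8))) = -1058624/6991349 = -0.15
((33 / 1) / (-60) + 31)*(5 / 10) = 15.22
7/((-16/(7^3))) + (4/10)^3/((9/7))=-150.01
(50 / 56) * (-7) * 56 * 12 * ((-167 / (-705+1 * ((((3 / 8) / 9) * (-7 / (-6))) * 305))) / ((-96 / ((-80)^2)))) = 1346688000 / 19877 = 67751.07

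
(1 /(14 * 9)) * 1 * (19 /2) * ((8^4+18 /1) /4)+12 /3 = 41099 /504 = 81.55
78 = 78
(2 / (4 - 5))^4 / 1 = 16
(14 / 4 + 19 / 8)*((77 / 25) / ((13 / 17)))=61523 / 2600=23.66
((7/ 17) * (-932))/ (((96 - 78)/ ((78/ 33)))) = -50.39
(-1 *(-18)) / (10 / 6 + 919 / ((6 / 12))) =0.01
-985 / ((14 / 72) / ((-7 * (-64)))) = -2269440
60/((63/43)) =860/21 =40.95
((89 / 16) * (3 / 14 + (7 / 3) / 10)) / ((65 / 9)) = 0.34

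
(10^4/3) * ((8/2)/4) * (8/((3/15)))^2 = 16000000/3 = 5333333.33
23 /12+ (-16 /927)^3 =6107234819 /3186391932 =1.92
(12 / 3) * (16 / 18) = 32 / 9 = 3.56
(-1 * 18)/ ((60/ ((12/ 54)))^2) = -1/ 4050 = -0.00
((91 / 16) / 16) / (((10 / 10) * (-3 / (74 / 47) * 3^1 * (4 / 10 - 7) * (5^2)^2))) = 3367 / 223344000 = 0.00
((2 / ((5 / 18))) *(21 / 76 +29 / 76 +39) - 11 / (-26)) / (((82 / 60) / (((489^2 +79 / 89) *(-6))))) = -270572690901744 / 901303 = -300201697.88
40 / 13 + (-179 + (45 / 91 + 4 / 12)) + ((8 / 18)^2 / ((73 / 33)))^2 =-4761303287 / 27193887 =-175.09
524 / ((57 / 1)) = 524 / 57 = 9.19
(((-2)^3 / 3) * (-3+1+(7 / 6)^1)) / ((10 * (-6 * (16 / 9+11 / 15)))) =-5 / 339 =-0.01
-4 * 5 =-20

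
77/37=2.08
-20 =-20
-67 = -67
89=89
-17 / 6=-2.83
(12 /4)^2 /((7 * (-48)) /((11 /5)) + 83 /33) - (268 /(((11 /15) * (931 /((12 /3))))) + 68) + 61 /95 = -17510746062 /253823185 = -68.99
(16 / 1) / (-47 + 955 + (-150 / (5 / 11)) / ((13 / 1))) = 104 / 5737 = 0.02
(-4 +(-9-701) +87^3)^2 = 432686368521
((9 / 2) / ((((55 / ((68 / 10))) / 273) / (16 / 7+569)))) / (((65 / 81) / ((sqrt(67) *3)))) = 446036463 *sqrt(67) / 1375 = 2655247.85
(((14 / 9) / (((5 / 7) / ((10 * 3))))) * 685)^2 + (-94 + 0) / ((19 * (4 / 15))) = 684978402455 / 342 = 2002860825.89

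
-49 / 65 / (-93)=49 / 6045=0.01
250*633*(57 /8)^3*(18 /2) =131880565125 /256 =515158457.52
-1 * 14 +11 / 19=-255 / 19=-13.42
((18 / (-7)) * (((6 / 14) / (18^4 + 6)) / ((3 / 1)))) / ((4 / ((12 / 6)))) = -3 / 1714706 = -0.00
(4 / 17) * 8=1.88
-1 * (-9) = 9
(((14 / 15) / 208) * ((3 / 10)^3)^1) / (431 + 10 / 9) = 567 / 2022280000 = 0.00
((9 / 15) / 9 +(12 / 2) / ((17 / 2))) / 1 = 0.77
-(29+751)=-780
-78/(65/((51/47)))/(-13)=306/3055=0.10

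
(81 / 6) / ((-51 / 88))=-396 / 17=-23.29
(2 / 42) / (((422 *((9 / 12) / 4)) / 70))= 80 / 1899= 0.04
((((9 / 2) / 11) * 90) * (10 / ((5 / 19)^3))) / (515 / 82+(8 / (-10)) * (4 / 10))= 151858260 / 44803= 3389.47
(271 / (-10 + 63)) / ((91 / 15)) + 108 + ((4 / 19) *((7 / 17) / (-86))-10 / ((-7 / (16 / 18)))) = 66384103931 / 602879823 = 110.11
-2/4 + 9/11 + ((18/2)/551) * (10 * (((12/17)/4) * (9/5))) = 76261/206074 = 0.37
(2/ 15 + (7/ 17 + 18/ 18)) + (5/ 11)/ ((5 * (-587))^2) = 1493362097/ 966516045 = 1.55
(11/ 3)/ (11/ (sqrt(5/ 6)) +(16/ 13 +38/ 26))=-25025/ 349707 +20449 * sqrt(30)/ 349707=0.25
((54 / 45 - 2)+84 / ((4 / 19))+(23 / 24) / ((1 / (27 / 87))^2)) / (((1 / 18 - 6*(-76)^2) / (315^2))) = -2393048558565 / 2098486748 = -1140.37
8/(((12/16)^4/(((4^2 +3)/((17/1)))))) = 38912/1377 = 28.26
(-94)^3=-830584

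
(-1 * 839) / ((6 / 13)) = -10907 / 6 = -1817.83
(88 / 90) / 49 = 44 / 2205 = 0.02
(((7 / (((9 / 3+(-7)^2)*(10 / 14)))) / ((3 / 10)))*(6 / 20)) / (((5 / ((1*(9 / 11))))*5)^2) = 0.00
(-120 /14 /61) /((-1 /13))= 780 /427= 1.83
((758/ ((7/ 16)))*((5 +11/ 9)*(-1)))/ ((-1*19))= 97024/ 171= 567.39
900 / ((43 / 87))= 78300 / 43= 1820.93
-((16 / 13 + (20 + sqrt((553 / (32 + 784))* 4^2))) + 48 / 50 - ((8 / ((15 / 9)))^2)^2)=4132788 / 8125 - sqrt(28203) / 51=505.36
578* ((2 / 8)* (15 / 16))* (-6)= -13005 / 16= -812.81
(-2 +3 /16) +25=371 /16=23.19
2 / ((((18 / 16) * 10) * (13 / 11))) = 88 / 585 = 0.15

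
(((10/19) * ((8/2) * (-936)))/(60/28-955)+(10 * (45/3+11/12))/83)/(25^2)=25154299/3944471250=0.01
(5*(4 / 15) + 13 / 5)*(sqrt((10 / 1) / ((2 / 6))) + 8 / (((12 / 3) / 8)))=59*sqrt(30) / 15 + 944 / 15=84.48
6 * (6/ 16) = 9/ 4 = 2.25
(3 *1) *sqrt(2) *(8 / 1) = 24 *sqrt(2) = 33.94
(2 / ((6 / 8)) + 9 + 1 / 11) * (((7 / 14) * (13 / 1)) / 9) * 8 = 20176 / 297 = 67.93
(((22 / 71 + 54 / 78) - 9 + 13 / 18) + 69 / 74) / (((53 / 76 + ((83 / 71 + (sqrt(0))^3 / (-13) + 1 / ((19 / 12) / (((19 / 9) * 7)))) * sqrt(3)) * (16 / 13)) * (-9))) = -7248431351252 / 7384873045869819 + 403056582804736 * sqrt(3) / 22154619137609457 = 0.03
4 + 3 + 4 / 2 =9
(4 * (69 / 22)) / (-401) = -138 / 4411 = -0.03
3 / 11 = 0.27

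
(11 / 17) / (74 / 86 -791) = -473 / 577592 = -0.00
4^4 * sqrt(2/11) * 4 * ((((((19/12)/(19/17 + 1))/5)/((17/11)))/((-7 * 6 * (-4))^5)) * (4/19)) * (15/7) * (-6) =-sqrt(22)/5489031744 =-0.00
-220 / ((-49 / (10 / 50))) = 44 / 49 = 0.90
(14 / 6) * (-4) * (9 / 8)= -21 / 2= -10.50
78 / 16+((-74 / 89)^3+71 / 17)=812706375 / 95875784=8.48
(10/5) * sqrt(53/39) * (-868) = -1736 * sqrt(2067)/39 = -2023.74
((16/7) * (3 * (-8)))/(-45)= 128/105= 1.22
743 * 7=5201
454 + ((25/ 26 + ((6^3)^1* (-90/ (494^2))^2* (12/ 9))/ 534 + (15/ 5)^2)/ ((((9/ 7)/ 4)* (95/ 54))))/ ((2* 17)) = 243165272331551744/ 534995767672535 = 454.52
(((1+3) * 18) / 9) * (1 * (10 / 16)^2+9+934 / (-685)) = 351909 / 5480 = 64.22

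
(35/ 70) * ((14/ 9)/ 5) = 7/ 45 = 0.16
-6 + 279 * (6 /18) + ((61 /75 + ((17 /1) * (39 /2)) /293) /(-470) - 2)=1755717029 /20656500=85.00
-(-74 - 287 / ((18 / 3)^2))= 81.97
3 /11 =0.27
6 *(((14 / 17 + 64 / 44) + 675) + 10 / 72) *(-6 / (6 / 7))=-31922597 / 1122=-28451.51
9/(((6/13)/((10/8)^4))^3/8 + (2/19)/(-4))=-353.34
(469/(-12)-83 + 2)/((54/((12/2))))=-1441/108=-13.34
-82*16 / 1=-1312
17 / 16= 1.06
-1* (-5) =5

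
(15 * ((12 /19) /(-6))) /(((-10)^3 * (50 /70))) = 21 /9500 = 0.00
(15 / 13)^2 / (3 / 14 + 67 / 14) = 0.27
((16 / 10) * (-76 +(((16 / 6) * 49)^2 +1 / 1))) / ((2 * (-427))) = -611956 / 19215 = -31.85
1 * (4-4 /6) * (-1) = -10 /3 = -3.33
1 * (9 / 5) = 9 / 5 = 1.80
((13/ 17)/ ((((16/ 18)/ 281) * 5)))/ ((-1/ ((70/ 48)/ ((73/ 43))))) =-3298659/ 79424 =-41.53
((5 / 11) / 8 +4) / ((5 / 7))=2499 / 440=5.68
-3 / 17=-0.18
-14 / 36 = -7 / 18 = -0.39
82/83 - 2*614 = -101842/83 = -1227.01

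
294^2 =86436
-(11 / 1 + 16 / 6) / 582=-41 / 1746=-0.02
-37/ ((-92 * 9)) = 37/ 828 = 0.04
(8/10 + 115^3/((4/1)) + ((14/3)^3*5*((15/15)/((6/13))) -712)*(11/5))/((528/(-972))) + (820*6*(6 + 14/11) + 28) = -585829383/880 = -665715.21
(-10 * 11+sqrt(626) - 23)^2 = (133 - sqrt(626))^2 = 11659.68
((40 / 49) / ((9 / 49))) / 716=10 / 1611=0.01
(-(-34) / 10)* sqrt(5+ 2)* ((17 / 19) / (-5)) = -289* sqrt(7) / 475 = -1.61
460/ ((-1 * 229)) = -460/ 229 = -2.01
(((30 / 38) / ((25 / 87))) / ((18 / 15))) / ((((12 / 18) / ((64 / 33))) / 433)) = 2883.90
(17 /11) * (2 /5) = 34 /55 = 0.62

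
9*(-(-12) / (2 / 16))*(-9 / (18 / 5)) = -2160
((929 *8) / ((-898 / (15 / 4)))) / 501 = -4645 / 74983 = -0.06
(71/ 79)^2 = 5041/ 6241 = 0.81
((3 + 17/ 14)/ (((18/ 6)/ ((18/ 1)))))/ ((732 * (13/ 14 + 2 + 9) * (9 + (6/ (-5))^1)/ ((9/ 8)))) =885/ 2118896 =0.00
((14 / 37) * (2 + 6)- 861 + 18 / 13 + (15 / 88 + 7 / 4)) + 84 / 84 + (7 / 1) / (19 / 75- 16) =-42696541155 / 49989368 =-854.11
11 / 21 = 0.52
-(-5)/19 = 5/19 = 0.26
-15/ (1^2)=-15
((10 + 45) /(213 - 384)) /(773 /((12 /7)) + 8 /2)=-220 /311163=-0.00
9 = 9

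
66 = 66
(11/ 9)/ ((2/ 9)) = 11/ 2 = 5.50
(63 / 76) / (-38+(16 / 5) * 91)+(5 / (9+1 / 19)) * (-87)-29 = -106258039 / 1379096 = -77.05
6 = 6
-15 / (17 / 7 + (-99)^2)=-105 / 68624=-0.00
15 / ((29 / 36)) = 18.62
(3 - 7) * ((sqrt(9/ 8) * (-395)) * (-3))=-3555 * sqrt(2)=-5027.53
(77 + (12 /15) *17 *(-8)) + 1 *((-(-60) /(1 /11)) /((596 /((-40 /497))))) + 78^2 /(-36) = -74382212 /370265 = -200.89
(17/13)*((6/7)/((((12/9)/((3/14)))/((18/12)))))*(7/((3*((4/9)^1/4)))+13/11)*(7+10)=1427949/14014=101.89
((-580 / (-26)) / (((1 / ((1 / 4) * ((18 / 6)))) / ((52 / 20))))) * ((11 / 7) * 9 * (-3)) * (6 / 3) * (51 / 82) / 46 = -1317789 / 26404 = -49.91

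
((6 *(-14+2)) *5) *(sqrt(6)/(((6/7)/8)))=-3360 *sqrt(6)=-8230.29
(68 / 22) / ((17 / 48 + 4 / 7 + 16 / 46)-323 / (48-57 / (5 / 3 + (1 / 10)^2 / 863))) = -6208917344 / 44457984329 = -0.14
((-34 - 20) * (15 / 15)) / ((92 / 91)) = -2457 / 46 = -53.41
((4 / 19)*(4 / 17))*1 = 16 / 323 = 0.05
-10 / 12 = -5 / 6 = -0.83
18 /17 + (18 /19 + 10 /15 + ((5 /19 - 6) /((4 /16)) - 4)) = -1238 /51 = -24.27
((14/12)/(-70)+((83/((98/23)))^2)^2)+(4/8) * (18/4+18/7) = 199216628890631/1383552240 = 143989.24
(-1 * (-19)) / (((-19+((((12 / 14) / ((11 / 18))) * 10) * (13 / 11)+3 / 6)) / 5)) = -160930 / 3259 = -49.38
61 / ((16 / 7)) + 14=651 / 16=40.69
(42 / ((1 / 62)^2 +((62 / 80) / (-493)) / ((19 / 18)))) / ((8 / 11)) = -1485278355 / 31612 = -46984.64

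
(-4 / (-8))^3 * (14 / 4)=7 / 16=0.44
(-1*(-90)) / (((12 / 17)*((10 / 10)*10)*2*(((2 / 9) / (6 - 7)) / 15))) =-6885 / 16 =-430.31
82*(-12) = -984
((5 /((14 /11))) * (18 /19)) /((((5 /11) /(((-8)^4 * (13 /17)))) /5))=289935360 /2261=128233.24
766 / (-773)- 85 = -66471 / 773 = -85.99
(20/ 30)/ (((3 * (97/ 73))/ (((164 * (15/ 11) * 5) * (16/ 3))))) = 9577600/ 9603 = 997.35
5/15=1/3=0.33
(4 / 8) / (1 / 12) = 6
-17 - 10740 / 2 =-5387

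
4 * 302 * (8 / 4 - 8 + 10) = 4832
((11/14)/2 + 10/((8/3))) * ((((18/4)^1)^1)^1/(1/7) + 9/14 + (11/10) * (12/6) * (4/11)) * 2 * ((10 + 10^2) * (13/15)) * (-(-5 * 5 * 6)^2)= -28688946000/49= -585488693.88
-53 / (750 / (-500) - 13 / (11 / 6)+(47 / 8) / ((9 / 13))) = 41976 / 83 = 505.73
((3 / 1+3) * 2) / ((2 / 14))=84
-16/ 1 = -16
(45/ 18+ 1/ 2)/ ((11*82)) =0.00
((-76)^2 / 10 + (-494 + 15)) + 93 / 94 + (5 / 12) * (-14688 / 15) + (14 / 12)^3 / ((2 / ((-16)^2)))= -1334371 / 12690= -105.15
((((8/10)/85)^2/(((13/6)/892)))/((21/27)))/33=256896/180805625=0.00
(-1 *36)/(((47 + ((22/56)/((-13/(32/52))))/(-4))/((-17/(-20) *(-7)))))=281554/61785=4.56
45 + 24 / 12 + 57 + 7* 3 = 125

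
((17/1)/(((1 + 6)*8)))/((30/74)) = 629/840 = 0.75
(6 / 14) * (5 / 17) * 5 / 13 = 75 / 1547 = 0.05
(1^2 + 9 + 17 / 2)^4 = 1874161 / 16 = 117135.06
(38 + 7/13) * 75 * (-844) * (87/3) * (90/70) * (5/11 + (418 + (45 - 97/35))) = -41902781027.03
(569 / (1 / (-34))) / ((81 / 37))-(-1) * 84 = -708998 / 81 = -8753.06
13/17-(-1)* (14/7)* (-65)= -2197/17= -129.24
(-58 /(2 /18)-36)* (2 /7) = -159.43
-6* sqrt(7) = -15.87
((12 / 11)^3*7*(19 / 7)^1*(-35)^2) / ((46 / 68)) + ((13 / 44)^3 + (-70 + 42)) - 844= 85808579427 / 1959232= 43797.05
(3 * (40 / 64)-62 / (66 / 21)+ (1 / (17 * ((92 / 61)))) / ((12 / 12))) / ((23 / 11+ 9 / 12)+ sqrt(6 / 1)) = -76614875 / 3135038+ 13484218 * sqrt(6) / 1567519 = -3.37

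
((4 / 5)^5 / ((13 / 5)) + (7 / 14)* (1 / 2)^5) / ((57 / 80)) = 73661 / 370500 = 0.20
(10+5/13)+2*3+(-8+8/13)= 9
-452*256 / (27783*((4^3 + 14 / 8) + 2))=-462848 / 7529193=-0.06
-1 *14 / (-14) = 1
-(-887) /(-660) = -887 /660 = -1.34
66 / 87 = 22 / 29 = 0.76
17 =17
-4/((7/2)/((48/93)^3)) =-32768/208537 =-0.16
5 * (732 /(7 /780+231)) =2854800 /180187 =15.84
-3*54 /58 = -81 /29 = -2.79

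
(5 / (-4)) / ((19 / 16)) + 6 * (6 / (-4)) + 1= -172 / 19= -9.05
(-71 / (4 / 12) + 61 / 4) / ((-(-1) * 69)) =-791 / 276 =-2.87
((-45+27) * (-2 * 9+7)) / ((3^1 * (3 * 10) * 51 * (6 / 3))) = 11 / 510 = 0.02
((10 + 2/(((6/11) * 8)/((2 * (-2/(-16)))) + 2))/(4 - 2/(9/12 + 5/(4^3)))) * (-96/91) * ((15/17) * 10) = -68751600/1158703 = -59.33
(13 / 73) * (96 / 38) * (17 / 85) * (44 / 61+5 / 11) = 492336 / 4653385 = 0.11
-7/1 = -7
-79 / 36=-2.19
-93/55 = -1.69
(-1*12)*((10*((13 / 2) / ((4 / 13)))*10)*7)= -177450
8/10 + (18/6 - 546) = -2711/5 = -542.20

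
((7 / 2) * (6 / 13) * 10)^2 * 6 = 1565.68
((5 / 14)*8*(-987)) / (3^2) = -313.33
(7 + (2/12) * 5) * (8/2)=94/3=31.33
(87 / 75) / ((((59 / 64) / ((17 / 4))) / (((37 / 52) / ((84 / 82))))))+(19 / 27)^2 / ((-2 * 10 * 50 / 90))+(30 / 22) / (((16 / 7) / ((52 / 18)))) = 5160244039 / 956755800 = 5.39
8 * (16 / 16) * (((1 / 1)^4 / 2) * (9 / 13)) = 36 / 13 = 2.77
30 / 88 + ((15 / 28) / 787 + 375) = 22745325 / 60599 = 375.34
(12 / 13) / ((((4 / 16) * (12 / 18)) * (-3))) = -24 / 13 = -1.85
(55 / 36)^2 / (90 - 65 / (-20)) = 3025 / 120852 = 0.03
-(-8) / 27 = 0.30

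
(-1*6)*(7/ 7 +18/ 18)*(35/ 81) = -140/ 27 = -5.19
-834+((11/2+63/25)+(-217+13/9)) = -468691/450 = -1041.54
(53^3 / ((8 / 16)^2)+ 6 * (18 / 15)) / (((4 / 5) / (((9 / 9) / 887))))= 839.23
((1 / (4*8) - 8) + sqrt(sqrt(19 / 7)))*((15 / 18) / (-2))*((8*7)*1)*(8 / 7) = -80*19^(1 / 4)*7^(3 / 4) / 21 + 425 / 2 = 178.27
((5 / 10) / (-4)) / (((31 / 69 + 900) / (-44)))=759 / 124262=0.01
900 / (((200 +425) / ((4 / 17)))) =144 / 425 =0.34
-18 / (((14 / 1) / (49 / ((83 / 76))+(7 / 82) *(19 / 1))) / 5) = -2034045 / 6806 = -298.86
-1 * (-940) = 940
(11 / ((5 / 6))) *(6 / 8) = 99 / 10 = 9.90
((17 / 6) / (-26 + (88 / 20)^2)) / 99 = -425 / 98604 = -0.00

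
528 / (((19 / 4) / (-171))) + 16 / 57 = -1083440 / 57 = -19007.72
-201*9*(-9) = 16281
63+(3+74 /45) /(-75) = 212416 /3375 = 62.94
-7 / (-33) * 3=7 / 11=0.64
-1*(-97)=97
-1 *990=-990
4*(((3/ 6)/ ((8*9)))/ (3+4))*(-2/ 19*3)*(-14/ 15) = 1/ 855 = 0.00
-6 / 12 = -1 / 2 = -0.50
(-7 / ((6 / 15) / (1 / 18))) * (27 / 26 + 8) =-8225 / 936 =-8.79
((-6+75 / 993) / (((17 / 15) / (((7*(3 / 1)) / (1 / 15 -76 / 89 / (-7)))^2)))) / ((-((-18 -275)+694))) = 1132833422235375 / 7013356452163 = 161.53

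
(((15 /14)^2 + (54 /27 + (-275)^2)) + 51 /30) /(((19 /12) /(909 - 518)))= 86939535423 /4655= 18676591.93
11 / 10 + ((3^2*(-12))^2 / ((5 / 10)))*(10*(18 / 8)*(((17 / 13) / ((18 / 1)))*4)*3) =59486543 / 130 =457588.79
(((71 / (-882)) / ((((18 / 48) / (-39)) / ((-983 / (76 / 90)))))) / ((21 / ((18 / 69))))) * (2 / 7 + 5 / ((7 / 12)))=-1125063160 / 1049237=-1072.27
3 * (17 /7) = 7.29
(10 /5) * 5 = 10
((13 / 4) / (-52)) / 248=-1 / 3968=-0.00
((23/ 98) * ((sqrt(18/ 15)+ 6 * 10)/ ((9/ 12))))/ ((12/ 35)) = 23 * sqrt(30)/ 126+ 1150/ 21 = 55.76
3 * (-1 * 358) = -1074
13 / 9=1.44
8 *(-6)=-48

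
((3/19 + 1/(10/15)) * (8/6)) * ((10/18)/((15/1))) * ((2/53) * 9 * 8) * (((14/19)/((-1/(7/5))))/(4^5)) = -343/1530640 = -0.00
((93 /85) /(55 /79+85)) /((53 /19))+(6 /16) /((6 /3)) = 46865019 /243990800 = 0.19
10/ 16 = 0.62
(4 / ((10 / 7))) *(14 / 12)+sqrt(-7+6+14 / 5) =3 *sqrt(5) / 5+49 / 15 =4.61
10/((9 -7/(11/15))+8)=1.34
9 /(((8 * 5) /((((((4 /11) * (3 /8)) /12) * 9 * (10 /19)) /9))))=9 /6688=0.00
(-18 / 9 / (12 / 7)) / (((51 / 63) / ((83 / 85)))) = -4067 / 2890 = -1.41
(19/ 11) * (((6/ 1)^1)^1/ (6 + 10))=57/ 88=0.65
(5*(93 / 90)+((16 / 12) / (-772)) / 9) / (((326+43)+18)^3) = 53845 / 604065404466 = 0.00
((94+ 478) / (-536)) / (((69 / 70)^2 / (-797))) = 875.36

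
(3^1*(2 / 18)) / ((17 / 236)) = 236 / 51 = 4.63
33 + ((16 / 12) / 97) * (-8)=9571 / 291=32.89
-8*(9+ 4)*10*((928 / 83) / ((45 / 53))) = -10230272 / 747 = -13695.14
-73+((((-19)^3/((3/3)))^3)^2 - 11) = 104127350297911241532757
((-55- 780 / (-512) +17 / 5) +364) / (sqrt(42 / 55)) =200911 * sqrt(2310) / 26880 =359.24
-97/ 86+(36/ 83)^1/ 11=-85465/ 78518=-1.09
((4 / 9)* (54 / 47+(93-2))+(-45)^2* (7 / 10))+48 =1274461 / 846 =1506.46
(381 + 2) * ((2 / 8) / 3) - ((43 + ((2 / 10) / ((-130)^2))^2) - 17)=126739437497 / 21420750000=5.92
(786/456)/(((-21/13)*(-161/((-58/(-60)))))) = 49387/7708680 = 0.01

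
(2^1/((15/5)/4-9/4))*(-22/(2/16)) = 704/3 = 234.67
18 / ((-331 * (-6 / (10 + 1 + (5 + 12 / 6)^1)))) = 54 / 331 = 0.16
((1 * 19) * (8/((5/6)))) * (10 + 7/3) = 11248/5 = 2249.60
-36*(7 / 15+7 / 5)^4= -2458624 / 5625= -437.09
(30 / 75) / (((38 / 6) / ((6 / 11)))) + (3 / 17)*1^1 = 3747 / 17765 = 0.21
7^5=16807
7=7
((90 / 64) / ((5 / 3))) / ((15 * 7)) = 9 / 1120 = 0.01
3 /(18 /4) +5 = 17 /3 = 5.67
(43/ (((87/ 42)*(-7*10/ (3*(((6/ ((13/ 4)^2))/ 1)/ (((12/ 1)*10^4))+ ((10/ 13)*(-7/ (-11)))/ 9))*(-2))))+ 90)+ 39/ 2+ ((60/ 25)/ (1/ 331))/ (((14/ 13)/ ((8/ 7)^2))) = 1072.99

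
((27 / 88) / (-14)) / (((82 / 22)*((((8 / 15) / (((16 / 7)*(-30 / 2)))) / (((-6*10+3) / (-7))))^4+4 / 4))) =-730454652010546875 / 124231398595448247887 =-0.01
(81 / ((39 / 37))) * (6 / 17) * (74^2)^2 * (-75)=-60997580275.11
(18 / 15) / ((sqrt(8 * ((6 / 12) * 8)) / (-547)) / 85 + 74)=55794 * sqrt(2) / 2959483699217 + 47991627555 / 2959483699217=0.02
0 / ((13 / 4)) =0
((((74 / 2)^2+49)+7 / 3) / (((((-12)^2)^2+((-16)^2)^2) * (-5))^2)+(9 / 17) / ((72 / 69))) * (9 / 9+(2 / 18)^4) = 929217574351541 / 1831222171238400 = 0.51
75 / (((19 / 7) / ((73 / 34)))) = 38325 / 646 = 59.33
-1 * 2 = -2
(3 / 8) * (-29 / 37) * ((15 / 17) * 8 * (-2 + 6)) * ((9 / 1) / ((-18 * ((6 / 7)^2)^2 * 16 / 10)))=1740725 / 362304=4.80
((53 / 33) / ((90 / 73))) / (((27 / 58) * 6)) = 112201 / 240570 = 0.47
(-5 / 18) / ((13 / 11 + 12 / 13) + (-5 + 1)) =0.15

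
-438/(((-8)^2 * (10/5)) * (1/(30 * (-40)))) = 16425/4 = 4106.25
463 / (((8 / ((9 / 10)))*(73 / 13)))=54171 / 5840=9.28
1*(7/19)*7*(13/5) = 637/95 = 6.71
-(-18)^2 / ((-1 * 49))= 324 / 49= 6.61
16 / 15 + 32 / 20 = 8 / 3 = 2.67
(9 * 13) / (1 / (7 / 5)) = 819 / 5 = 163.80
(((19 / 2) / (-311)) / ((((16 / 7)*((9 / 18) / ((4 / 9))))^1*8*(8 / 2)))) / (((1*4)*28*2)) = -19 / 11464704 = -0.00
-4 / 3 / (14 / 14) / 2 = -2 / 3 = -0.67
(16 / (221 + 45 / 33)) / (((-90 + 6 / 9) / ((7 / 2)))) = -231 / 81941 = -0.00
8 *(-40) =-320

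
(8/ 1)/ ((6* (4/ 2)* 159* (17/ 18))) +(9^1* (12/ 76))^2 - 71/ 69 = 22327306/ 22443009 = 0.99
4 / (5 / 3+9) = 3 / 8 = 0.38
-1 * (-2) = 2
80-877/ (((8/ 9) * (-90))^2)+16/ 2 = 562323/ 6400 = 87.86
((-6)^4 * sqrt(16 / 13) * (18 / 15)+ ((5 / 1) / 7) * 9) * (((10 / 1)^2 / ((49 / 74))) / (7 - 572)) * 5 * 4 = -184135680 * sqrt(13) / 71981 - 1332000 / 38759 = -9257.78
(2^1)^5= 32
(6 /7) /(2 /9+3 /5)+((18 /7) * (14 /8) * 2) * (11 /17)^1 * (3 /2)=86103 /8806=9.78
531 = 531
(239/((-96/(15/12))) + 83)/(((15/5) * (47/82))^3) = 2114289517/134554608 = 15.71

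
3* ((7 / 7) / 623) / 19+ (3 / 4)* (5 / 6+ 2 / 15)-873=-413004647 / 473480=-872.27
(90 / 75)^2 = 36 / 25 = 1.44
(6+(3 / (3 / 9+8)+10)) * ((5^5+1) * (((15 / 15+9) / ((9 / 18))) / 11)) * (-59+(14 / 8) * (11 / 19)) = -5634499338 / 1045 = -5391865.40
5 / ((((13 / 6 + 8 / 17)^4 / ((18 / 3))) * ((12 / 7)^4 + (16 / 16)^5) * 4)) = 114658218360 / 7126351590881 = 0.02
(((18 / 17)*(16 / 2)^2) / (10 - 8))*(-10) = -5760 / 17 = -338.82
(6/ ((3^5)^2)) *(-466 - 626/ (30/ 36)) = -12172/ 98415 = -0.12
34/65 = 0.52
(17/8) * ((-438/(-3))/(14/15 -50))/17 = -1095/2944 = -0.37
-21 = -21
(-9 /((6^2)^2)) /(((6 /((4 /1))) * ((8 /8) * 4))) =-1 /864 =-0.00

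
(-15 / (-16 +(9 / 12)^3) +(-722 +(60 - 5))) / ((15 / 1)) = -664039 / 14955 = -44.40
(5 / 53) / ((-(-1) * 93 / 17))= 0.02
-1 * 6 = -6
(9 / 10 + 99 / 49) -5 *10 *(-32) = 785431 / 490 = 1602.92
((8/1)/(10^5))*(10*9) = 9/1250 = 0.01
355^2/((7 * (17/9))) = 1134225/119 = 9531.30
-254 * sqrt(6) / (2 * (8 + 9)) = -127 * sqrt(6) / 17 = -18.30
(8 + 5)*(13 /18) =169 /18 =9.39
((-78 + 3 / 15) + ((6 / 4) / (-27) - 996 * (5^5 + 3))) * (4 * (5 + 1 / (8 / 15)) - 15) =-1402004635 / 36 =-38944573.19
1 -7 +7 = 1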